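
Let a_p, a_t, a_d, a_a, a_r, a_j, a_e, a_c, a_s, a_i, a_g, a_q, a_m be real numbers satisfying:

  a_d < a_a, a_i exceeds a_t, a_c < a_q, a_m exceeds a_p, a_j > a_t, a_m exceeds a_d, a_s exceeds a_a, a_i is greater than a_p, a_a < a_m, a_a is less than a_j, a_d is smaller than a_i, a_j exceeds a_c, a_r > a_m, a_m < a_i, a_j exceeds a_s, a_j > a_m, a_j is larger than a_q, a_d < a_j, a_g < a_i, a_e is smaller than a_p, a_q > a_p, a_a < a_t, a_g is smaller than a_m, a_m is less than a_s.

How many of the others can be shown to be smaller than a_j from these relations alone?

10

The elements the relations force below a_j are a_d, a_a, a_t, a_e, a_p, a_c, a_g, a_m, a_s, a_q — no chain reaches any other.
That is 10.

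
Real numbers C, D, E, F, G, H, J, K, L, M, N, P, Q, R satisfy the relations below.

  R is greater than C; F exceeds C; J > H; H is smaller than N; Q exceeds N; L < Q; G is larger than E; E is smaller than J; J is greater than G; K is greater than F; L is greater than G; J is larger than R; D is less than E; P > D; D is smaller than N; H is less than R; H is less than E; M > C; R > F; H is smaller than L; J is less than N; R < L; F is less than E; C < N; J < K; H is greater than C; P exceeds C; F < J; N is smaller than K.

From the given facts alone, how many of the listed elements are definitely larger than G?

From G the given relations immediately reach L, J.
From those, N, Q, K — 5 in total.
No other element is forced above G by the given relations, so the count is 5.

5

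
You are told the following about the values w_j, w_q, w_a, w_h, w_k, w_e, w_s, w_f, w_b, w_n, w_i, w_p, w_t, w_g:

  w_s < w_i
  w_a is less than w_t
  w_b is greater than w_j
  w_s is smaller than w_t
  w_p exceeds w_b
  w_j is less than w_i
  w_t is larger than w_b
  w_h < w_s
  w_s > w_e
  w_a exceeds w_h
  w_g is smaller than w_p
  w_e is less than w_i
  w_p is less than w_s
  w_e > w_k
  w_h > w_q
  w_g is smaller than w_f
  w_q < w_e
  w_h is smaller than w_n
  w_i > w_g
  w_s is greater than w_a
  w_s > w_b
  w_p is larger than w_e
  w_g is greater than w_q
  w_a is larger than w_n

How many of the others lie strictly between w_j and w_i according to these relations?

Chaining upward from w_j reaches: w_b, w_p, w_s, w_t.
Chaining downward from w_i reaches: w_k, w_q, w_e, w_b, w_h, w_n, w_g, w_p, w_a, w_s.
Strictly between w_j and w_i are those in both lists: w_b, w_p, w_s — 3 elements.

3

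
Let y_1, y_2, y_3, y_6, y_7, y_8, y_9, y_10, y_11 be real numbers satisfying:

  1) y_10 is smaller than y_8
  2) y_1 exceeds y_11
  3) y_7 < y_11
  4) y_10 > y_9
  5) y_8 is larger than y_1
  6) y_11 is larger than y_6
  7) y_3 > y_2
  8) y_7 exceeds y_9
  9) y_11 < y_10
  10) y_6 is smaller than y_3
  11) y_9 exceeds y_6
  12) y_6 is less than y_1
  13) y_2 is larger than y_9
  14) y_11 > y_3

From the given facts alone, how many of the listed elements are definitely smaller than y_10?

6

From y_10 the given relations immediately reach y_9, y_11.
From those, y_6, y_3, y_7 — 5 in total.
From those, y_2 — 6 in total.
Nothing else is reachable below y_10; 6 in all.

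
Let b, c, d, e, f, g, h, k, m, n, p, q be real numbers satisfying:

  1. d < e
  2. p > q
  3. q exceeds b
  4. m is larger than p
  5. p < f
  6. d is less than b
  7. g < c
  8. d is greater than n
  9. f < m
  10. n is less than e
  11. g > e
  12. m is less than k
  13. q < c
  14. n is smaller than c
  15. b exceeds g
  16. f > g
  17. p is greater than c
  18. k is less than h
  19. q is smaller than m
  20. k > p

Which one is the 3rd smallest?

Piecing the relations together gives one ordering: n < d < e < g < b < q < c < p < f < m < k < h.
Counting 3 from the smallest end gives e.

e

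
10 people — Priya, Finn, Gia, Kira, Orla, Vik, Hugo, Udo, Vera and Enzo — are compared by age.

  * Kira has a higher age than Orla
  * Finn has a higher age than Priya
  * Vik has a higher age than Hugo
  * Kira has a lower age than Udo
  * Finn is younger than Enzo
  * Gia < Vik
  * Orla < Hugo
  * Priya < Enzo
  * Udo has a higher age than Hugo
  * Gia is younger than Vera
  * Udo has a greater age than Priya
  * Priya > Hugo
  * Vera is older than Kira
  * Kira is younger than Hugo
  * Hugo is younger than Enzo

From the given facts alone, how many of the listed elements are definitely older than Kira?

7

The elements the relations force above Kira are Hugo, Priya, Finn, Enzo, Udo, Vik, Vera — no chain reaches any other.
That is 7.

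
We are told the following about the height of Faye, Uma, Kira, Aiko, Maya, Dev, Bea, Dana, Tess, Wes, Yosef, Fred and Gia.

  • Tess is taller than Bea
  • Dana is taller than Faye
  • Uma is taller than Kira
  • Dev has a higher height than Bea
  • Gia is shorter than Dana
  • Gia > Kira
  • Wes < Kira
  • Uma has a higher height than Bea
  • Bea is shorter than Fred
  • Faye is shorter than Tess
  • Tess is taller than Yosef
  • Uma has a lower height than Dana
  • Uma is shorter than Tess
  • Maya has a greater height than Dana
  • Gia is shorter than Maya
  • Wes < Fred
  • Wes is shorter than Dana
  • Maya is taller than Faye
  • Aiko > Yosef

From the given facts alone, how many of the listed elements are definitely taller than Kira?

5

The elements the relations force above Kira are Uma, Tess, Gia, Dana, Maya — no chain reaches any other.
That is 5.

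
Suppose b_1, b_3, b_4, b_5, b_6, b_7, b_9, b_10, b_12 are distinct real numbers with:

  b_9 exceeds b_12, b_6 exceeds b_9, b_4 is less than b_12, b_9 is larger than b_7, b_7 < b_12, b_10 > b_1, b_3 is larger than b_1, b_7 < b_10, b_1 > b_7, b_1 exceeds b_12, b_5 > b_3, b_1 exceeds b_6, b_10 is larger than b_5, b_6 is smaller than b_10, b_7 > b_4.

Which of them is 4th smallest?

b_9

Chaining the given pairs: b_4 < b_7 < b_12 < b_9 < b_6 < b_1 < b_3 < b_5 < b_10.
The 4th smallest is b_9.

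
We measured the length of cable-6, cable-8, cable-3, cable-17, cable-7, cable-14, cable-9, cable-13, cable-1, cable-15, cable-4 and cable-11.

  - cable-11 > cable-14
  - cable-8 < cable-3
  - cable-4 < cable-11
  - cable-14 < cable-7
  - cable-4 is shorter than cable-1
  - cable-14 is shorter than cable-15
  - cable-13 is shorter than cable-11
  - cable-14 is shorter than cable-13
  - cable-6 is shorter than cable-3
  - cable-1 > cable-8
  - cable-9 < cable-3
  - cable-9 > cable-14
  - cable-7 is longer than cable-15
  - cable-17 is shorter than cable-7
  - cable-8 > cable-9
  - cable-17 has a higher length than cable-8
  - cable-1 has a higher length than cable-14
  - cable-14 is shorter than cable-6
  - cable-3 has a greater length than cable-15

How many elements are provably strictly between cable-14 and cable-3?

The relations place cable-14 below cable-3. An element lies strictly between them when it is forced above cable-14 and also forced below cable-3.
Above cable-14: {cable-13, cable-11, cable-9, cable-8, cable-6, cable-1, cable-15, cable-17, cable-7}. Below cable-3: {cable-9, cable-8, cable-6, cable-15}.
Intersection: {cable-9, cable-8, cable-6, cable-15} — 4.

4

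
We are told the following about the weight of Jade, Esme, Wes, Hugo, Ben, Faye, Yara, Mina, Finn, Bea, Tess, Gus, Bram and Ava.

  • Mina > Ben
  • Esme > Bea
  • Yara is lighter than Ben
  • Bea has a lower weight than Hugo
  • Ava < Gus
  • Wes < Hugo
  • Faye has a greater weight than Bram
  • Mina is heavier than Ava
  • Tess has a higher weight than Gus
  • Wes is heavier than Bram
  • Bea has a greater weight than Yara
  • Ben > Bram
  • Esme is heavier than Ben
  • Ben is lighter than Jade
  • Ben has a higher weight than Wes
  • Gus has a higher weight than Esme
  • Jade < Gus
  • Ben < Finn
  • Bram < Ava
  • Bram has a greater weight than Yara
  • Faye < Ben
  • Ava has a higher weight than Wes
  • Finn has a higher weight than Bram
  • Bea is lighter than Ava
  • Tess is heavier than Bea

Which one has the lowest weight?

Chaining upward from Yara: directly above it, Bea, Bram, Ben; then Wes, Ava, Faye, Esme, Jade, Hugo, Finn, Mina, Tess; then Gus.
That covers every other element, and nothing is given below Yara, so Yara is the lowest weight.

Yara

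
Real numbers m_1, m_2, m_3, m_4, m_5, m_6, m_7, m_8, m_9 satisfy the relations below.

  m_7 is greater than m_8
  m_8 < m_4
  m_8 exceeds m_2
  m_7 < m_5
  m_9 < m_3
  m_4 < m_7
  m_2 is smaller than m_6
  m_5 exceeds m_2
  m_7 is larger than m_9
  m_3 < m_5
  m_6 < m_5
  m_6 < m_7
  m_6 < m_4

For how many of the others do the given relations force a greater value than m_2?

From m_2 the given relations immediately reach m_8, m_6, m_5.
From those, m_4, m_7 — 5 in total.
Nothing else is reachable above m_2; 5 in all.

5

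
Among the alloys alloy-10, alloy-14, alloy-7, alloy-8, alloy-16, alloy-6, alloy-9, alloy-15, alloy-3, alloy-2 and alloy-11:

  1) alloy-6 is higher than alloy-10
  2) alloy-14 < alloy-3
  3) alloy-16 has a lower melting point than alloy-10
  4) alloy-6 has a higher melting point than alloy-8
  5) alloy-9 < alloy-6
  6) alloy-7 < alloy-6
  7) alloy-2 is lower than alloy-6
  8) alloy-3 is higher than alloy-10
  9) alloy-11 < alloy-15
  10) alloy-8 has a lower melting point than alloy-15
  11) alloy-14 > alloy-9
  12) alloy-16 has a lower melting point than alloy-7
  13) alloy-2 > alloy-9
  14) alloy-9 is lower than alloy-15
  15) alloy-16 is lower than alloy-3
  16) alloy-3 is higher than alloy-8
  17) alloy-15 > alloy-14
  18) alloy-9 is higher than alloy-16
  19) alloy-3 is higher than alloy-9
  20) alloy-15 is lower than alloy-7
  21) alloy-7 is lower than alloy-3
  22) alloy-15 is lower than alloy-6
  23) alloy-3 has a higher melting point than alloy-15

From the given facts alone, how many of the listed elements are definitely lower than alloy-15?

From alloy-15 the given relations immediately reach alloy-8, alloy-9, alloy-11, alloy-14.
From those, alloy-16 — 5 in total.
No other element is forced below alloy-15 by the given relations, so the count is 5.

5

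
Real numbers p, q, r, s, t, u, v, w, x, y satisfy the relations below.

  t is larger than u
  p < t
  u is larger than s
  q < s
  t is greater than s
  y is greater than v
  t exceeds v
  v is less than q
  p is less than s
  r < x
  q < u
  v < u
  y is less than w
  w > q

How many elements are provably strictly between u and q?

1

Chaining upward from q reaches: w, s, t.
Chaining downward from u reaches: v, p, s.
Strictly between q and u are those in both lists: s — 1 element.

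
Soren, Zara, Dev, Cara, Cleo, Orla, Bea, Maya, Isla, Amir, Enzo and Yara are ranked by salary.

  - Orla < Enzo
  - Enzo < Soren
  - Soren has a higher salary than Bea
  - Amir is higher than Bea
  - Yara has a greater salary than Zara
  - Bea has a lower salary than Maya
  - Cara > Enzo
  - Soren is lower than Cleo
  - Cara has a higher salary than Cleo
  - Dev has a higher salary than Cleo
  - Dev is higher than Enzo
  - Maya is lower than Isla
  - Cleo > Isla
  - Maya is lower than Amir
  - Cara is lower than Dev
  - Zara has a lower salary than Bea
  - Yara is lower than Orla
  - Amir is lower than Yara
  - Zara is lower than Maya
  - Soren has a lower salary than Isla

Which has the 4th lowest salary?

Amir

Piecing the relations together gives one ordering: Zara < Bea < Maya < Amir < Yara < Orla < Enzo < Soren < Isla < Cleo < Cara < Dev.
Counting 4 from the smallest end gives Amir.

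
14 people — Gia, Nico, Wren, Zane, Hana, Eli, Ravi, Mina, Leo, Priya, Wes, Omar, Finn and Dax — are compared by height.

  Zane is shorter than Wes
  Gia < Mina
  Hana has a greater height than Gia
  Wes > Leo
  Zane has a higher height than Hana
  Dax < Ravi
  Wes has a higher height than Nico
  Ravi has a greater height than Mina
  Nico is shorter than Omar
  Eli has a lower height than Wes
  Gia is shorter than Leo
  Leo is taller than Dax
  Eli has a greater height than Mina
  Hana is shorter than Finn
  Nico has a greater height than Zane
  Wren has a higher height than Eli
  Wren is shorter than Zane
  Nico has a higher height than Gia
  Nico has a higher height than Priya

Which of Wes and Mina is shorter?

Mina

Following the relations from Mina: Mina < Eli < Wren < Zane < Nico < Wes.
So Mina < Wes; Mina is the shorter of the two.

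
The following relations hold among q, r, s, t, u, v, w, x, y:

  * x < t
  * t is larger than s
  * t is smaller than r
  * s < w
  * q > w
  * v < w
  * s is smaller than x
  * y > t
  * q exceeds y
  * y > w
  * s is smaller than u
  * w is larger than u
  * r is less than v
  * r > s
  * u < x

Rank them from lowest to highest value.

s < u < x < t < r < v < w < y < q

The consecutive links are each given: s < u; u < x; x < t; t < r; r < v; v < w; w < y; y < q.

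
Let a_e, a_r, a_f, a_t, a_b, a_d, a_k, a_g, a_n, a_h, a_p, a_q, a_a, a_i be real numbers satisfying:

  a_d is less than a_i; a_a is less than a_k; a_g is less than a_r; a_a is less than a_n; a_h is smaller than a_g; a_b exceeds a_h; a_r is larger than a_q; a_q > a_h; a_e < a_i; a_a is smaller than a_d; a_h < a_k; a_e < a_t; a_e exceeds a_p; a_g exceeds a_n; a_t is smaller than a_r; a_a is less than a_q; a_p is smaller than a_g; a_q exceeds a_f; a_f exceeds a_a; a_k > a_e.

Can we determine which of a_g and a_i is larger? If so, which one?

undetermined

Following every chain through a_g: above a_g we get a_r; below a_g we get a_h, a_a, a_n, a_p.
a_i is not reached, and no chain runs the other way from a_i to a_g.
So the given relations leave the order of a_g and a_i undetermined.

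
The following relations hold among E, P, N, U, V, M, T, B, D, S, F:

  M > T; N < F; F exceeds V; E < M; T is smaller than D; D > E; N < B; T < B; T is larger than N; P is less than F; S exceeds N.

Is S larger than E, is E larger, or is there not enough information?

Following every chain through E: above E we get M, D.
S is not reached, and no chain runs the other way from S to E.
So the given relations leave the order of E and S undetermined.

undetermined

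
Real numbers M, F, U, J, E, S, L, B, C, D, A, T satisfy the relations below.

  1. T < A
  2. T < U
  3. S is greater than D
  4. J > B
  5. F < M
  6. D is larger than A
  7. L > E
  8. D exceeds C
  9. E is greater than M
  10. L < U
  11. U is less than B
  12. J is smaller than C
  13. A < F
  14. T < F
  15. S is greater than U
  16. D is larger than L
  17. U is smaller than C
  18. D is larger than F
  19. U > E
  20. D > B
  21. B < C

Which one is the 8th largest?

The consecutive relations fix a unique order: T < A < F < M < E < L < U < B < J < C < D < S.
The 8th largest is E.

E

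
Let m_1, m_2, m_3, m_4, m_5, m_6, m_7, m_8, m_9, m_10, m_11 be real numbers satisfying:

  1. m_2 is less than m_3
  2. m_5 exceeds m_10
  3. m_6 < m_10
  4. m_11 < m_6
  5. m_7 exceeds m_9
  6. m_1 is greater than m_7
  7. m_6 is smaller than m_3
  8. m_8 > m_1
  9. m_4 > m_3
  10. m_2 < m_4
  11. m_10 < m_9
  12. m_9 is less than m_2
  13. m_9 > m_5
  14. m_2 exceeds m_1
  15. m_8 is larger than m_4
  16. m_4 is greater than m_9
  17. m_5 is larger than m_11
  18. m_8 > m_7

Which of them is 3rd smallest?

The consecutive relations fix a unique order: m_11 < m_6 < m_10 < m_5 < m_9 < m_7 < m_1 < m_2 < m_3 < m_4 < m_8.
The 3rd smallest is m_10.

m_10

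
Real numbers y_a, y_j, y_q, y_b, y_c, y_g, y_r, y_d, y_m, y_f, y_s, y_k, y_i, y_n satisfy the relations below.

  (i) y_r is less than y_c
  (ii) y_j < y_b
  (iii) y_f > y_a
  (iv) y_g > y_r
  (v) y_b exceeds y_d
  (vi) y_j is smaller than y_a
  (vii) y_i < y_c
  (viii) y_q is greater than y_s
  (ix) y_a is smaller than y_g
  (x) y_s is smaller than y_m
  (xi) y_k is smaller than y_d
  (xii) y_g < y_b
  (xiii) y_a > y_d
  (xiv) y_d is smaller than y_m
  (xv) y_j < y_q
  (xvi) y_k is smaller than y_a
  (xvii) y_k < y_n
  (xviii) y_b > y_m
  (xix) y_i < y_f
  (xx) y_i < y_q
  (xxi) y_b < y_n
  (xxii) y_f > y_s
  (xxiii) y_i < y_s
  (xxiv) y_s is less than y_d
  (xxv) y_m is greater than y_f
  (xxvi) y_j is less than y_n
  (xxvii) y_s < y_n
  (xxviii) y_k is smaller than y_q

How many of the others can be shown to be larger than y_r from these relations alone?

From y_r the given relations immediately reach y_c, y_g.
From those, y_b — 3 in total.
From those, y_n — 4 in total.
Nothing else is reachable above y_r; 4 in all.

4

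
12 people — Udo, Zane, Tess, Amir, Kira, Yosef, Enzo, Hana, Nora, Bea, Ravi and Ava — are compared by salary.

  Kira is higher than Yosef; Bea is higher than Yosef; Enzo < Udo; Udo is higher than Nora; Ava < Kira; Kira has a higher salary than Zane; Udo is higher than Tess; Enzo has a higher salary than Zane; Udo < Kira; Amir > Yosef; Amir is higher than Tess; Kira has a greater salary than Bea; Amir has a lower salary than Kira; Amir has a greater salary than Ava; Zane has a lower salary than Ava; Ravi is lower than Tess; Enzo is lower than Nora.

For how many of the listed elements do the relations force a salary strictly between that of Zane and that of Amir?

Chaining upward from Zane reaches: Ava, Enzo, Nora, Udo, Kira.
Chaining downward from Amir reaches: Ava, Ravi, Yosef, Tess.
Strictly between Zane and Amir are those in both lists: Ava — 1 element.

1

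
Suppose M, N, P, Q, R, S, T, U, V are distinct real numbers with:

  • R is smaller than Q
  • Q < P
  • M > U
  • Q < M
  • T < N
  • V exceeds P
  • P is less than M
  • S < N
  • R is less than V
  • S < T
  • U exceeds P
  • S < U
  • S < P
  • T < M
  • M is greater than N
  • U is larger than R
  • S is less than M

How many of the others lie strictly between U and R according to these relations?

The relations place R below U. An element lies strictly between them when it is forced above R and also forced below U.
Above R: {Q, P, M, V}. Below U: {Q, S, P}.
Intersection: {Q, P} — 2.

2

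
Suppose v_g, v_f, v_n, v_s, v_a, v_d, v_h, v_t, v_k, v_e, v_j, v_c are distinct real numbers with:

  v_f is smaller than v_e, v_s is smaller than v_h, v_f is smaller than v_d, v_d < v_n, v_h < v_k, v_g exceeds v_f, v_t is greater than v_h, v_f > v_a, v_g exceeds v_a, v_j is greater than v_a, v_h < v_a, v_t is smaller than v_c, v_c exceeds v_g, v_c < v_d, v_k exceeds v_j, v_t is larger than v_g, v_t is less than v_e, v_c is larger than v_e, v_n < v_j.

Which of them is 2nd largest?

v_j

The consecutive relations fix a unique order: v_s < v_h < v_a < v_f < v_g < v_t < v_e < v_c < v_d < v_n < v_j < v_k.
Counting 2 from the largest end gives v_j.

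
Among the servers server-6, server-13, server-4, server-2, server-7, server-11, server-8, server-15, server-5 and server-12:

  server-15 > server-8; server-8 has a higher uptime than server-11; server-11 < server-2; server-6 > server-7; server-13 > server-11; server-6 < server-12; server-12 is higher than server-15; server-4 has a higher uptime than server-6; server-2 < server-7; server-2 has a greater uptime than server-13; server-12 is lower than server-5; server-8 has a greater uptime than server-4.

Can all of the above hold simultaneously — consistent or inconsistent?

The single ordering server-11 < server-13 < server-2 < server-7 < server-6 < server-4 < server-8 < server-15 < server-12 < server-5 satisfies every listed relation, so no contradiction arises.

consistent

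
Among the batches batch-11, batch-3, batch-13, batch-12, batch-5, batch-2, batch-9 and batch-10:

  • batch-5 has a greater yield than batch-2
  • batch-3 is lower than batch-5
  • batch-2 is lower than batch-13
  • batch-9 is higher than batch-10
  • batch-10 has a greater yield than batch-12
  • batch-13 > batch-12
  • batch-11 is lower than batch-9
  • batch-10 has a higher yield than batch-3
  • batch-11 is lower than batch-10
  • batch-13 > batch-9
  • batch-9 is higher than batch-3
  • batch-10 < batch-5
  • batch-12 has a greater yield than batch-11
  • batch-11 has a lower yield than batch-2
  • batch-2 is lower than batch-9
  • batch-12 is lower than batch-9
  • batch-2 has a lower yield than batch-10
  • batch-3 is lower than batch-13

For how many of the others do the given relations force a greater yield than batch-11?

Directly above batch-11: batch-2, batch-12, batch-10, batch-9.
One step further: batch-5, batch-13 (6 so far).
Nothing else is reachable above batch-11; 6 in all.

6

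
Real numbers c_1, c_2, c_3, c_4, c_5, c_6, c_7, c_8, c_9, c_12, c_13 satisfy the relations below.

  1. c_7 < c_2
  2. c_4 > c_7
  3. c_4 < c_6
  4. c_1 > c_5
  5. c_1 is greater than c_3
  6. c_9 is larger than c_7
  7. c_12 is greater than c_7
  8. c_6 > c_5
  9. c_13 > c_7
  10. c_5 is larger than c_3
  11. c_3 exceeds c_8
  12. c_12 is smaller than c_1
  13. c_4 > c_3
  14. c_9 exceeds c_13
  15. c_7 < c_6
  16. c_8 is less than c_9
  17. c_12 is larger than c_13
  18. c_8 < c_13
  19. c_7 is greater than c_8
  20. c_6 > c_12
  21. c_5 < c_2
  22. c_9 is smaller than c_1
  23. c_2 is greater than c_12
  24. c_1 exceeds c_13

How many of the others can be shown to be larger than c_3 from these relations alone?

The elements the relations force above c_3 are c_4, c_5, c_6, c_2, c_1 — no chain reaches any other.
That is 5.

5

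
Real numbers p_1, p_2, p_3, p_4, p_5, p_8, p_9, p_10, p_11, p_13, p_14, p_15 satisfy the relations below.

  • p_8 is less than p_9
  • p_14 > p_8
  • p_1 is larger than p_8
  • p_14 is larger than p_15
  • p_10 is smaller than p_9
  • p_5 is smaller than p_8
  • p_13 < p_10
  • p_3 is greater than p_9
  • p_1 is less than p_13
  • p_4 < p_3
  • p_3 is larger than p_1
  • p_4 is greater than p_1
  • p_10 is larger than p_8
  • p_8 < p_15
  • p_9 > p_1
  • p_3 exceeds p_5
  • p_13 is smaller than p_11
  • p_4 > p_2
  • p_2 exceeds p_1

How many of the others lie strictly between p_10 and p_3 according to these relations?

The relations place p_10 below p_3. An element lies strictly between them when it is forced above p_10 and also forced below p_3.
Above p_10: {p_9}. Below p_3: {p_5, p_8, p_1, p_13, p_2, p_4, p_9}.
Intersection: {p_9} — 1.

1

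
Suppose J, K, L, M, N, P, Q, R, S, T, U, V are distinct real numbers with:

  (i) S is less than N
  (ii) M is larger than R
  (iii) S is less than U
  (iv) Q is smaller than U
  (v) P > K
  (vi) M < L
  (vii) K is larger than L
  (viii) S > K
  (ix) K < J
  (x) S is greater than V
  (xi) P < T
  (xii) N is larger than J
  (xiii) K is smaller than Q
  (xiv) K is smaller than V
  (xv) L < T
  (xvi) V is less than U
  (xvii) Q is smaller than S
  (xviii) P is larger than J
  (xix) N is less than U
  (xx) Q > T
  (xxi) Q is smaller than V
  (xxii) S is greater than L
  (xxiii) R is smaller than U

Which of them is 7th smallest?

T

Chaining the given pairs: R < M < L < K < J < P < T < Q < V < S < N < U.
Counting 7 from the smallest end gives T.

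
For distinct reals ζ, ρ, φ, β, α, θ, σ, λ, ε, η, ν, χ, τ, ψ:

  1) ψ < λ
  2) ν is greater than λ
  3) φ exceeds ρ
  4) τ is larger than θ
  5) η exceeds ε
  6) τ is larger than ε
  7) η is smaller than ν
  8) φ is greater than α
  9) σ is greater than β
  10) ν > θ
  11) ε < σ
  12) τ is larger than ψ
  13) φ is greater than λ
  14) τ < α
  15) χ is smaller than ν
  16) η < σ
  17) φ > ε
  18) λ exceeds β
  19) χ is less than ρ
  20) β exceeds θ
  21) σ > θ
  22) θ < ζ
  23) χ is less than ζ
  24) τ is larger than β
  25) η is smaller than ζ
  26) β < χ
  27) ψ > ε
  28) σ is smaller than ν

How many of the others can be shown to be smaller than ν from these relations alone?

Directly below ν: θ, η, χ, σ, λ.
One step further: ε, ψ, β (8 so far).
Nothing else is reachable below ν; 8 in all.

8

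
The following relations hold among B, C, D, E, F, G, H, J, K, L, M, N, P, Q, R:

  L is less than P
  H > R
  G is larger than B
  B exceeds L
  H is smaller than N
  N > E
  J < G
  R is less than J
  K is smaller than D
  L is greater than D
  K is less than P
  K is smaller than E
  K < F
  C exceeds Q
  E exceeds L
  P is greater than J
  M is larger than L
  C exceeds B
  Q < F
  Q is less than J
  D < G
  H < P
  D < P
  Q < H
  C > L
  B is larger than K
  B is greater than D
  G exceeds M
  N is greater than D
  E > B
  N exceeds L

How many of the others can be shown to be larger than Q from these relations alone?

The elements the relations force above Q are C, H, N, J, G, F, P — no chain reaches any other.
That is 7.

7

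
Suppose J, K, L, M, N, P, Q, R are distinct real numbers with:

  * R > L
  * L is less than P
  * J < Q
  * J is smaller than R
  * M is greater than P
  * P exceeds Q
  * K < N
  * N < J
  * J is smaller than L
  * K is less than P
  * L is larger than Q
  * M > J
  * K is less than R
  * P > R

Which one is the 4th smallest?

Chaining the given pairs: K < N < J < Q < L < R < P < M.
The 4th smallest is Q.

Q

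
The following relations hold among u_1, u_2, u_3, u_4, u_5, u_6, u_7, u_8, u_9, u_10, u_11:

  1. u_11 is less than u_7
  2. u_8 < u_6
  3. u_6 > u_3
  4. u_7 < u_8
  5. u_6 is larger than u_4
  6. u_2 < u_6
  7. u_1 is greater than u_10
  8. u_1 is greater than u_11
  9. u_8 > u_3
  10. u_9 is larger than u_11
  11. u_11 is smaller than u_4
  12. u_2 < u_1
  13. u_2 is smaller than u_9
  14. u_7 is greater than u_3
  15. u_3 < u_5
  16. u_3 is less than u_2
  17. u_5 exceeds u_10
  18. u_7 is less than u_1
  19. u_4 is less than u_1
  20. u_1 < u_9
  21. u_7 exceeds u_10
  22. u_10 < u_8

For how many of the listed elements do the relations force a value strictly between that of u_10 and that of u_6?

Chaining upward from u_10 reaches: u_7, u_8, u_1, u_5, u_9.
Chaining downward from u_6 reaches: u_11, u_3, u_2, u_4, u_7, u_8.
Strictly between u_10 and u_6 are those in both lists: u_7, u_8 — 2 elements.

2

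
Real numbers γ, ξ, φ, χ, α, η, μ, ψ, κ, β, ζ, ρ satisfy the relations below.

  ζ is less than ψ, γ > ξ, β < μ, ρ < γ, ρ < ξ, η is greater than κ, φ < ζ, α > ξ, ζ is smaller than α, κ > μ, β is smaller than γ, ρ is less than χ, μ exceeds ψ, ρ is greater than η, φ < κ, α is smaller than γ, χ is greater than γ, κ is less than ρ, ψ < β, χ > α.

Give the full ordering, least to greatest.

φ < ζ < ψ < β < μ < κ < η < ρ < ξ < α < γ < χ

Nothing is placed below φ, so it is least; from there φ < ζ; ζ < ψ; ψ < β; β < μ; μ < κ; κ < η; η < ρ; ρ < ξ; ξ < α; α < γ; γ < χ, each given directly.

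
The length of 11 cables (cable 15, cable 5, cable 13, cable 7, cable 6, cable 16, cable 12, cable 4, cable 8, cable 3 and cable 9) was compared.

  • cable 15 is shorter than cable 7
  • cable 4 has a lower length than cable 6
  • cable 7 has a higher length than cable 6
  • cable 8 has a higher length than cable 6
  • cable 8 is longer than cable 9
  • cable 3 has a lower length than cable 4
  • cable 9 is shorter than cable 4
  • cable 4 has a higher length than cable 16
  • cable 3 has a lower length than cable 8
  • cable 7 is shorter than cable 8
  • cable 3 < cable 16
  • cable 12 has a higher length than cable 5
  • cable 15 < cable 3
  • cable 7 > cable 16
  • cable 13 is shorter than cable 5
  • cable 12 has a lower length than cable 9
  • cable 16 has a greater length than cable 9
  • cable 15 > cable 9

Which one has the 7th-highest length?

cable 15

The consecutive relations fix a unique order: cable 13 < cable 5 < cable 12 < cable 9 < cable 15 < cable 3 < cable 16 < cable 4 < cable 6 < cable 7 < cable 8.
The 7th largest is cable 15.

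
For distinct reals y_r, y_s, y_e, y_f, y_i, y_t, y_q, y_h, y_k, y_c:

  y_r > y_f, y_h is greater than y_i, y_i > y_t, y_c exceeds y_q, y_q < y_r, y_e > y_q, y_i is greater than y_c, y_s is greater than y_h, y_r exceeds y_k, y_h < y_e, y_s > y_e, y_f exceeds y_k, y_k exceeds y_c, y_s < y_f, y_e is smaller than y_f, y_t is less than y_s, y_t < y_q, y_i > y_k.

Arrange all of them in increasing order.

y_t < y_q < y_c < y_k < y_i < y_h < y_e < y_s < y_f < y_r

The consecutive links are each given: y_t < y_q; y_q < y_c; y_c < y_k; y_k < y_i; y_i < y_h; y_h < y_e; y_e < y_s; y_s < y_f; y_f < y_r.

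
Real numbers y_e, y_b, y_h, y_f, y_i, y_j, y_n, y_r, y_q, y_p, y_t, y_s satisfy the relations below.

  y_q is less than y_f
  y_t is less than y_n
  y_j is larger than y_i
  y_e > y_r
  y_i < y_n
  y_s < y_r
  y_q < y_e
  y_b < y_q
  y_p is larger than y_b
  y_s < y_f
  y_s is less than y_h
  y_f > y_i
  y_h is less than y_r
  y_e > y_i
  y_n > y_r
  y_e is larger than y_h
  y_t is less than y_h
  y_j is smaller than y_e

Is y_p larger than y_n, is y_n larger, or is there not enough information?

undetermined

Following every chain through y_p: below y_p we get y_b.
y_n is not reached, and no chain runs the other way from y_n to y_p.
So the given relations leave the order of y_p and y_n undetermined.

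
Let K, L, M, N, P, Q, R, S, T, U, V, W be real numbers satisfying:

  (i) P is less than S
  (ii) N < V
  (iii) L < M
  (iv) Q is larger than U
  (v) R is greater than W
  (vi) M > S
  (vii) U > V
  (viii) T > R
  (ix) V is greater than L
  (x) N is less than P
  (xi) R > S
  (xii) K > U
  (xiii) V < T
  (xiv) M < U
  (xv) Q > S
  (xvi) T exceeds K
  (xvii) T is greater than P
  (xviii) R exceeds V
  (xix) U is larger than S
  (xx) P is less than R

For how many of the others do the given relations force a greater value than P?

Directly above P: S, R, T.
One step further: M, U, Q (6 so far).
One step further: K (7 so far).
No other element is forced above P by the given relations, so the count is 7.

7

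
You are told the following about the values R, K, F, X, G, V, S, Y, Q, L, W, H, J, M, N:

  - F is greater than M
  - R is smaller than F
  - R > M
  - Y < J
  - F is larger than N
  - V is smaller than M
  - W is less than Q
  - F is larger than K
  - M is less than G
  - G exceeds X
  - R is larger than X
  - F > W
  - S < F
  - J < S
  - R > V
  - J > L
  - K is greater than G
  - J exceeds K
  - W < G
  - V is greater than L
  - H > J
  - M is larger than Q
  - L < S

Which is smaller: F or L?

L

L < V < M < G < K < J < S < F, by transitivity through V, M, G, K, J, S.
So L < F; L is the smaller of the two.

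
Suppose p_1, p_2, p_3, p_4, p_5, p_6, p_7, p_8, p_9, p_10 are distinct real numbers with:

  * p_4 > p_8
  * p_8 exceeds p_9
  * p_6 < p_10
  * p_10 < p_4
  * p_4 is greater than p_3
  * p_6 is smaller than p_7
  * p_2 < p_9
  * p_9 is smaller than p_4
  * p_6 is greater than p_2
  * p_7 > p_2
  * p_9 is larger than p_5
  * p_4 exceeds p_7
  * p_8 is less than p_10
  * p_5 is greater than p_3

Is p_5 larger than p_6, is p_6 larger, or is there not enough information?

Following every chain through p_6: above p_6 we get p_7, p_10, p_4; below p_6 we get p_2.
p_5 is not reached, and no chain runs the other way from p_5 to p_6.
So the given relations leave the order of p_6 and p_5 undetermined.

undetermined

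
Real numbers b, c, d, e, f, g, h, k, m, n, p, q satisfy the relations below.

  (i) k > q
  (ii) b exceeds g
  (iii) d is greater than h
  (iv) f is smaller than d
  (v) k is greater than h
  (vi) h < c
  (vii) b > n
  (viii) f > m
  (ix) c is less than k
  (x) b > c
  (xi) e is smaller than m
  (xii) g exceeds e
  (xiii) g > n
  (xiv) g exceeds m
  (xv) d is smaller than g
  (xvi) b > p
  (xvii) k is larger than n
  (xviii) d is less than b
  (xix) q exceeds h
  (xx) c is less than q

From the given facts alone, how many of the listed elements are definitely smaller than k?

4

The elements the relations force below k are h, c, q, n — no chain reaches any other.
That is 4.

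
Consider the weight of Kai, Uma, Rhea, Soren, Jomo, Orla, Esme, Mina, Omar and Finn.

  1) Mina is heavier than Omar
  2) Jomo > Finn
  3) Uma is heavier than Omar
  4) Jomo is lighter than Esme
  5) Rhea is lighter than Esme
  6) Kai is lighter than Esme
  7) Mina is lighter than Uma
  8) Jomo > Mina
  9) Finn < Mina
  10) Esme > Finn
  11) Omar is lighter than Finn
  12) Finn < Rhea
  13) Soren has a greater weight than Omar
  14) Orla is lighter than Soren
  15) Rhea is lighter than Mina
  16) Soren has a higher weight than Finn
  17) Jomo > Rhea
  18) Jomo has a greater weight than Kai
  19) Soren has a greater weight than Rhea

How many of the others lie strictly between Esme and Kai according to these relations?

The relations place Kai below Esme. An element lies strictly between them when it is forced above Kai and also forced below Esme.
Above Kai: {Jomo}. Below Esme: {Omar, Finn, Rhea, Mina, Jomo}.
Intersection: {Jomo} — 1.

1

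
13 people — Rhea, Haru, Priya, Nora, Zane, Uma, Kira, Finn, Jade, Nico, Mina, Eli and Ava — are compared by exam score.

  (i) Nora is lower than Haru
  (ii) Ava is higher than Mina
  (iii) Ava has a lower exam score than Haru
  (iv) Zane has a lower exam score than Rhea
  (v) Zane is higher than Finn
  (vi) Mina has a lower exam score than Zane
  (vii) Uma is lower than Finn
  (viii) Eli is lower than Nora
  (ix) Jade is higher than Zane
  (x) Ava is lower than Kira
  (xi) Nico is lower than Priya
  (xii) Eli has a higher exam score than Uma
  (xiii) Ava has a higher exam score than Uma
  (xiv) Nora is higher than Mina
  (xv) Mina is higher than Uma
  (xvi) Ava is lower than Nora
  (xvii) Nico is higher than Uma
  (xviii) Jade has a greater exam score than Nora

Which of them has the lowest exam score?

Uma

Chaining upward from Uma: directly above it, Mina, Ava, Finn, Eli, Nico; then Zane, Nora, Priya, Kira, Haru; then Rhea, Jade.
That covers every other element, and nothing is given below Uma, so Uma is the lowest exam score.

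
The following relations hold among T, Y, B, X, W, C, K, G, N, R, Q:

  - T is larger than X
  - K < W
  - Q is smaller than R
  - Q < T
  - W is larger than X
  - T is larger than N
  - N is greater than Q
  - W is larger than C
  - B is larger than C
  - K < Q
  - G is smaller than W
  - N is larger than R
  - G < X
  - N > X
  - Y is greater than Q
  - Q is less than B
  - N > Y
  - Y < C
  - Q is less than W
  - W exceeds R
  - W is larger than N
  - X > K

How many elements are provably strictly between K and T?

Chaining upward from K reaches: Q, R, Y, X, C, N, W, B.
Chaining downward from T reaches: Q, G, R, Y, X, N.
Strictly between K and T are those in both lists: Q, R, Y, X, N — 5 elements.

5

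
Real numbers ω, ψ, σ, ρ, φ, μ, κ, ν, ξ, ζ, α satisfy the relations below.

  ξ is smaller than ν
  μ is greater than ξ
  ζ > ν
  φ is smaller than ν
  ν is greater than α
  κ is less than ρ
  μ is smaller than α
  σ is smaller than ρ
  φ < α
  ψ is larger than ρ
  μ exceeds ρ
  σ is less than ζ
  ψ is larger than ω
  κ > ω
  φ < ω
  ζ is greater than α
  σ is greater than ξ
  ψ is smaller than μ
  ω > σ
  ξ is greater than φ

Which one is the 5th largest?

The consecutive relations fix a unique order: φ < ξ < σ < ω < κ < ρ < ψ < μ < α < ν < ζ.
Counting 5 from the largest end gives ψ.

ψ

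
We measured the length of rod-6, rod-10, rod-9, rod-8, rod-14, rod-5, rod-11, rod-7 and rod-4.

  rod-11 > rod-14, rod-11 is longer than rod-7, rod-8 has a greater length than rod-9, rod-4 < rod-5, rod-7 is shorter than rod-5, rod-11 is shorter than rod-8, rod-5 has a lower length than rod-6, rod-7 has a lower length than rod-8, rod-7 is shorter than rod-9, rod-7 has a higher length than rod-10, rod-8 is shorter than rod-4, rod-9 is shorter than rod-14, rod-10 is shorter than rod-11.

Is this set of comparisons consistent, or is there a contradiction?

Every relation is compatible with rod-10 < rod-7 < rod-9 < rod-14 < rod-11 < rod-8 < rod-4 < rod-5 < rod-6; the set is consistent.

consistent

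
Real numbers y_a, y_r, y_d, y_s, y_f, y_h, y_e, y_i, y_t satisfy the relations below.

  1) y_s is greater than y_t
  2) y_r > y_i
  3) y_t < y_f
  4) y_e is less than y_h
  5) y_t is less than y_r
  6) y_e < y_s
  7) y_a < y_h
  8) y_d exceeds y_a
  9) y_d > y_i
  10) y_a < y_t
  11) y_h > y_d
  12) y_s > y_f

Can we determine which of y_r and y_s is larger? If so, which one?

Following every chain through y_s: below y_s we get y_e, y_a, y_t, y_f.
y_r is not reached, and no chain runs the other way from y_r to y_s.
So the given relations leave the order of y_s and y_r undetermined.

undetermined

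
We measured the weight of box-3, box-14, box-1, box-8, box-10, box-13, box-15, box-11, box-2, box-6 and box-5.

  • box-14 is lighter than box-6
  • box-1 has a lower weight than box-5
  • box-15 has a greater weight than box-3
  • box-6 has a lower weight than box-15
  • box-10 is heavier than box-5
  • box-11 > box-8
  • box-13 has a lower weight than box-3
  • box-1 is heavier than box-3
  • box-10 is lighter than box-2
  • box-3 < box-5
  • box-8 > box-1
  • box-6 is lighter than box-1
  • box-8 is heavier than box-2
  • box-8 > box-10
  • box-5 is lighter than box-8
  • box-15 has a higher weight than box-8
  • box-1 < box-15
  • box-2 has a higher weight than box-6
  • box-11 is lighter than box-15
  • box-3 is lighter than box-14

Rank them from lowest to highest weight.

Each adjacent pair is fixed by a given relation: box-13 < box-3; box-3 < box-14; box-14 < box-6; box-6 < box-1; box-1 < box-5; box-5 < box-10; box-10 < box-2; box-2 < box-8; box-8 < box-11; box-11 < box-15. Chaining them end to end gives the full order.

box-13 < box-3 < box-14 < box-6 < box-1 < box-5 < box-10 < box-2 < box-8 < box-11 < box-15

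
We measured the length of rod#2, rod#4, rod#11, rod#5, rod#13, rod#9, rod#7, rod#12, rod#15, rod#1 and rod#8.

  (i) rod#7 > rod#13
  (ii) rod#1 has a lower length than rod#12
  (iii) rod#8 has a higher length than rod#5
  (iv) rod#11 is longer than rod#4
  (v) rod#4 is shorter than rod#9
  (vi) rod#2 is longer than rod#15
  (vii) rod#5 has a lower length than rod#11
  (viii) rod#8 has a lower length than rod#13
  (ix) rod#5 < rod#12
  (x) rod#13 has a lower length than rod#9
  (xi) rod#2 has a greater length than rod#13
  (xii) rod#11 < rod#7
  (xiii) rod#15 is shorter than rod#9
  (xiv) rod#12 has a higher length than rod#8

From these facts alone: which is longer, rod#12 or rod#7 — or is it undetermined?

Following every chain through rod#7: below rod#7 we get rod#4, rod#5, rod#8, rod#13, rod#11.
rod#12 is not reached, and no chain runs the other way from rod#12 to rod#7.
So the given relations leave the order of rod#7 and rod#12 undetermined.

undetermined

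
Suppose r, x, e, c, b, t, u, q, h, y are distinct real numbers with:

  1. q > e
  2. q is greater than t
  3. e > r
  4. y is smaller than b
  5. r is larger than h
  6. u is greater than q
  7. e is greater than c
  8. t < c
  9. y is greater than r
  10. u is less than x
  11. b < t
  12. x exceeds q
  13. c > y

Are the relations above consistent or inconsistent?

Every relation is compatible with h < r < y < b < t < c < e < q < u < x; the set is consistent.

consistent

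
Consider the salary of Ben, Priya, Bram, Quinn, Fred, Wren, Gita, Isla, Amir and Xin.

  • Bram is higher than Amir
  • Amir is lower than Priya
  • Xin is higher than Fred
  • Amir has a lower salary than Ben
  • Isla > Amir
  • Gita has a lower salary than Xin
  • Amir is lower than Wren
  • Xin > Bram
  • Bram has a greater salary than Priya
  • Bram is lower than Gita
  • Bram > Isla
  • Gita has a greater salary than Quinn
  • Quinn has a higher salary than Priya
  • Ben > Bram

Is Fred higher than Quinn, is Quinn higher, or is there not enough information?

undetermined

Following every chain through Fred: above Fred we get Xin.
Quinn is not reached, and no chain runs the other way from Quinn to Fred.
So the given relations leave the order of Fred and Quinn undetermined.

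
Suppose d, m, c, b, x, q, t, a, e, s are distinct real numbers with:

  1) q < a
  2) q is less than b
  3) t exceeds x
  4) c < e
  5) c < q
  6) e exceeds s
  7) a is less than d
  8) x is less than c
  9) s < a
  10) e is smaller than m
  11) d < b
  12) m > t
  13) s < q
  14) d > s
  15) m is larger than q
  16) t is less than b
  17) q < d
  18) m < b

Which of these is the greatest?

b

Chaining downward from b: directly below it, q, t, m, d; then x, s, c, a, e.
That covers every other element, and nothing is given above b, so b is the greatest.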